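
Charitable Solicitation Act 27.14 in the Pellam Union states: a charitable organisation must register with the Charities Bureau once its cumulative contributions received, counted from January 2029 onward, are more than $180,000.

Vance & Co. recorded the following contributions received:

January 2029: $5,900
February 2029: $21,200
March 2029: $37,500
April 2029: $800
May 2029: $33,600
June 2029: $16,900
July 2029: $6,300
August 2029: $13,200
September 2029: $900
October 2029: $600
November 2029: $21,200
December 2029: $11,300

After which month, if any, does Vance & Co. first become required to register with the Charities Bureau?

Not triggered

Through January 2029: $5,900
Through February 2029: $27,100
Through March 2029: $64,600
Through April 2029: $65,400
Through May 2029: $99,000
Through June 2029: $115,900
Through July 2029: $122,200
Through August 2029: $135,400
Through September 2029: $136,300
Through October 2029: $136,900
Through November 2029: $158,100
Through December 2029: $169,400
Final cumulative total $169,400 ≤ $180,000; the threshold is never exceeded.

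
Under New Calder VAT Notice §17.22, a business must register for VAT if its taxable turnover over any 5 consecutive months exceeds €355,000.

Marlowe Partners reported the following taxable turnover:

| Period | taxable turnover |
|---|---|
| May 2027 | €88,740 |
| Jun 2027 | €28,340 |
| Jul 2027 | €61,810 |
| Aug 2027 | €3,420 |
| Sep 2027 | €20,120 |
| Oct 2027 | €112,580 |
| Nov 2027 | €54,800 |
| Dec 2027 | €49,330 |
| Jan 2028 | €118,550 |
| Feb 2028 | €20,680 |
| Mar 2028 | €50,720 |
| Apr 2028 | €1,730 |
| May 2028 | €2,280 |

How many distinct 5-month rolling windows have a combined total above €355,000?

May 2027–Sep 2027: €88,740 + €28,340 + €61,810 + €3,420 + €20,120 = €202,430 (under)
Jun 2027–Oct 2027: €28,340 + €61,810 + €3,420 + €20,120 + €112,580 = €226,270 (under)
Jul 2027–Nov 2027: €61,810 + €3,420 + €20,120 + €112,580 + €54,800 = €252,730 (under)
Aug 2027–Dec 2027: €3,420 + €20,120 + €112,580 + €54,800 + €49,330 = €240,250 (under)
Sep 2027–Jan 2028: €20,120 + €112,580 + €54,800 + €49,330 + €118,550 = €355,380 (over)
Oct 2027–Feb 2028: €112,580 + €54,800 + €49,330 + €118,550 + €20,680 = €355,940 (over)
Nov 2027–Mar 2028: €54,800 + €49,330 + €118,550 + €20,680 + €50,720 = €294,080 (under)
Dec 2027–Apr 2028: €49,330 + €118,550 + €20,680 + €50,720 + €1,730 = €241,010 (under)
Jan 2028–May 2028: €118,550 + €20,680 + €50,720 + €1,730 + €2,280 = €193,960 (under)
2 windows exceed the threshold.

2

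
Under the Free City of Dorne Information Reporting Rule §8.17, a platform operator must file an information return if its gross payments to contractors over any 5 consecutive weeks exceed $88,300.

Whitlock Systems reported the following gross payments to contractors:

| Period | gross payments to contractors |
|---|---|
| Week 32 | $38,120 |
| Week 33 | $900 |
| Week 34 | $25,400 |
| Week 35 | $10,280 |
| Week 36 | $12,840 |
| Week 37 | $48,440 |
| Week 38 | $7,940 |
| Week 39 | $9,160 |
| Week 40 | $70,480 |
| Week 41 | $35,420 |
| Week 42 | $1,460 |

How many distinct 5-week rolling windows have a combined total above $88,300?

6

Week 32–Week 36: $38,120 + $900 + $25,400 + $10,280 + $12,840 = $87,540 (under)
Week 33–Week 37: $900 + $25,400 + $10,280 + $12,840 + $48,440 = $97,860 (over)
Week 34–Week 38: $25,400 + $10,280 + $12,840 + $48,440 + $7,940 = $104,900 (over)
Week 35–Week 39: $10,280 + $12,840 + $48,440 + $7,940 + $9,160 = $88,660 (over)
Week 36–Week 40: $12,840 + $48,440 + $7,940 + $9,160 + $70,480 = $148,860 (over)
Week 37–Week 41: $48,440 + $7,940 + $9,160 + $70,480 + $35,420 = $171,440 (over)
Week 38–Week 42: $7,940 + $9,160 + $70,480 + $35,420 + $1,460 = $124,460 (over)
6 windows exceed the threshold.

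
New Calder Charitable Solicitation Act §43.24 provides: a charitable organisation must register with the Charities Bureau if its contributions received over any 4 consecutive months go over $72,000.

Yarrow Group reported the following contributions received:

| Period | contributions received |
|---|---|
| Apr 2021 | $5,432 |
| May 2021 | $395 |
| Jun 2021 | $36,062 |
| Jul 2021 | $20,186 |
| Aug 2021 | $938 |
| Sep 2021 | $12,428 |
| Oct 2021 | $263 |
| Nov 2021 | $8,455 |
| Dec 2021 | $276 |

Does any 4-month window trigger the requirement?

No

Apr 2021–Jul 2021: $5,432 + $395 + $36,062 + $20,186 = $62,075 (under)
May 2021–Aug 2021: $395 + $36,062 + $20,186 + $938 = $57,581 (under)
Jun 2021–Sep 2021: $36,062 + $20,186 + $938 + $12,428 = $69,614 (under)
Jul 2021–Oct 2021: $20,186 + $938 + $12,428 + $263 = $33,815 (under)
Aug 2021–Nov 2021: $938 + $12,428 + $263 + $8,455 = $22,084 (under)
Sep 2021–Dec 2021: $12,428 + $263 + $8,455 + $276 = $21,422 (under)
No window exceeds $72,000.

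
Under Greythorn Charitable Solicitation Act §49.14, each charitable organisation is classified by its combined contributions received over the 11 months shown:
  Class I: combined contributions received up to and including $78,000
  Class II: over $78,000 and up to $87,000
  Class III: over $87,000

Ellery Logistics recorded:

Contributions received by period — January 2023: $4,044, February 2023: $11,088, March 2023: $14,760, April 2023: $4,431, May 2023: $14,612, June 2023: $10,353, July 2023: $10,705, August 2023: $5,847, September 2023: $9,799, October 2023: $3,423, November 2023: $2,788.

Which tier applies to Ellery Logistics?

Class III

Combined contributions received: $4,044 + $11,088 + $14,760 + $4,431 + $14,612 + $10,353 + $10,705 + $5,847 + $9,799 + $3,423 + $2,788 = $91,850.
$91,850 > $87,000, so Class III applies.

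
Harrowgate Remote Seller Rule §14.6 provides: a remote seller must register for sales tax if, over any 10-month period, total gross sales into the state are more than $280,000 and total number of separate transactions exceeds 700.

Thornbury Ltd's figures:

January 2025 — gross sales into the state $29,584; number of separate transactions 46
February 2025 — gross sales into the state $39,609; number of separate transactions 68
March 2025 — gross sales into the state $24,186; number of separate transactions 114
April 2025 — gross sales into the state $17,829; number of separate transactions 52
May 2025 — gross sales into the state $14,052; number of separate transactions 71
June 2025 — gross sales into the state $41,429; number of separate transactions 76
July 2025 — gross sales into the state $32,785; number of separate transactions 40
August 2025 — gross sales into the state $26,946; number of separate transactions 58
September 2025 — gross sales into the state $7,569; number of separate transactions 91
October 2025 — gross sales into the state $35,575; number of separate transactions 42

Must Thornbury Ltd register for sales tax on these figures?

No

Total gross sales into the state: $29,584 + $39,609 + $24,186 + $17,829 + $14,052 + $41,429 + $32,785 + $26,946 + $7,569 + $35,575 = $269,564 (≤ $280,000).
Total number of separate transactions: 46 + 68 + 114 + 52 + 71 + 76 + 40 + 58 + 91 + 42 = 658 (≤ 700).
The test is 'and': the rule requires both, and at least one is not exceeded.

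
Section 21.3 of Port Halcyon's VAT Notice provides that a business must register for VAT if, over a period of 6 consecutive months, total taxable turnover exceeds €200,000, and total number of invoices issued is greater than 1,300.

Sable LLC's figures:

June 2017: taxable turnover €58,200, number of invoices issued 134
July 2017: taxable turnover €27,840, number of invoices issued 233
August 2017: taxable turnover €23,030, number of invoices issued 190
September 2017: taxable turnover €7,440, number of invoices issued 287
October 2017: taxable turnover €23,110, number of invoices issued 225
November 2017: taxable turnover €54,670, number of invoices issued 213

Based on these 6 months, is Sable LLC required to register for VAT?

Total taxable turnover: €58,200 + €27,840 + €23,030 + €7,440 + €23,110 + €54,670 = €194,290 (≤ €200,000).
Total number of invoices issued: 134 + 233 + 190 + 287 + 225 + 213 = 1,282 (≤ 1,300).
The test is 'and': the rule requires both, and at least one is not exceeded.

No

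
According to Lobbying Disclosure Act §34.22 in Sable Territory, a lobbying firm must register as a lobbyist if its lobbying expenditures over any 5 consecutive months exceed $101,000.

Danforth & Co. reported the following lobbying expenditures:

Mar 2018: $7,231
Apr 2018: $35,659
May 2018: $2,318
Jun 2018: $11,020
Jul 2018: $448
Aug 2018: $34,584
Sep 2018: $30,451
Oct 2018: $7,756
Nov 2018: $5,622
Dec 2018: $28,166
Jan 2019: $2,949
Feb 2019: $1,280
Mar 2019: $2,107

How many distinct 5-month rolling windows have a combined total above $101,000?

1

Mar 2018–Jul 2018: $7,231 + $35,659 + $2,318 + $11,020 + $448 = $56,676 (under)
Apr 2018–Aug 2018: $35,659 + $2,318 + $11,020 + $448 + $34,584 = $84,029 (under)
May 2018–Sep 2018: $2,318 + $11,020 + $448 + $34,584 + $30,451 = $78,821 (under)
Jun 2018–Oct 2018: $11,020 + $448 + $34,584 + $30,451 + $7,756 = $84,259 (under)
Jul 2018–Nov 2018: $448 + $34,584 + $30,451 + $7,756 + $5,622 = $78,861 (under)
Aug 2018–Dec 2018: $34,584 + $30,451 + $7,756 + $5,622 + $28,166 = $106,579 (over)
Sep 2018–Jan 2019: $30,451 + $7,756 + $5,622 + $28,166 + $2,949 = $74,944 (under)
Oct 2018–Feb 2019: $7,756 + $5,622 + $28,166 + $2,949 + $1,280 = $45,773 (under)
Nov 2018–Mar 2019: $5,622 + $28,166 + $2,949 + $1,280 + $2,107 = $40,124 (under)
1 window exceeds the threshold.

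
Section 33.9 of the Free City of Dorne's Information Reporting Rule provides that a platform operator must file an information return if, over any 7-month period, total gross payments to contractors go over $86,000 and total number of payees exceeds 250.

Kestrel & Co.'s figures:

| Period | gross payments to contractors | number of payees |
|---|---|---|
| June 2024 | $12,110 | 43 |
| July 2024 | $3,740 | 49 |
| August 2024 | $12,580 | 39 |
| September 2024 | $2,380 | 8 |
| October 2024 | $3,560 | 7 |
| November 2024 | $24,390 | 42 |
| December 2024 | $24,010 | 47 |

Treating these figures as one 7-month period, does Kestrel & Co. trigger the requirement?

No

Total gross payments to contractors: $12,110 + $3,740 + $12,580 + $2,380 + $3,560 + $24,390 + $24,010 = $82,770 (≤ $86,000).
Total number of payees: 43 + 49 + 39 + 8 + 7 + 42 + 47 = 235 (≤ 250).
The test is 'and': the rule requires both, and at least one is not exceeded.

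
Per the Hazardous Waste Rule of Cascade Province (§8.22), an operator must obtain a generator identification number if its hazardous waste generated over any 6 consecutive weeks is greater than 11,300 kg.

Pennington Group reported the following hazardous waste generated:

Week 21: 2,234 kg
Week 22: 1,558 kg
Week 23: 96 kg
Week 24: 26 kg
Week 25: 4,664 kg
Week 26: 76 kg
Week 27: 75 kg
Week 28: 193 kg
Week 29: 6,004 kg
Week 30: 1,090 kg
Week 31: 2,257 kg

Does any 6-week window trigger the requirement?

Week 21–Week 26: 2,234 kg + 1,558 kg + 96 kg + 26 kg + 4,664 kg + 76 kg = 8,654 kg (under)
Week 22–Week 27: 1,558 kg + 96 kg + 26 kg + 4,664 kg + 76 kg + 75 kg = 6,495 kg (under)
Week 23–Week 28: 96 kg + 26 kg + 4,664 kg + 76 kg + 75 kg + 193 kg = 5,130 kg (under)
Week 24–Week 29: 26 kg + 4,664 kg + 76 kg + 75 kg + 193 kg + 6,004 kg = 11,038 kg (under)
Week 25–Week 30: 4,664 kg + 76 kg + 75 kg + 193 kg + 6,004 kg + 1,090 kg = 12,102 kg (over)
Week 26–Week 31: 76 kg + 75 kg + 193 kg + 6,004 kg + 1,090 kg + 2,257 kg = 9,695 kg (under)
At least one window exceeds 11,300 kg.

Yes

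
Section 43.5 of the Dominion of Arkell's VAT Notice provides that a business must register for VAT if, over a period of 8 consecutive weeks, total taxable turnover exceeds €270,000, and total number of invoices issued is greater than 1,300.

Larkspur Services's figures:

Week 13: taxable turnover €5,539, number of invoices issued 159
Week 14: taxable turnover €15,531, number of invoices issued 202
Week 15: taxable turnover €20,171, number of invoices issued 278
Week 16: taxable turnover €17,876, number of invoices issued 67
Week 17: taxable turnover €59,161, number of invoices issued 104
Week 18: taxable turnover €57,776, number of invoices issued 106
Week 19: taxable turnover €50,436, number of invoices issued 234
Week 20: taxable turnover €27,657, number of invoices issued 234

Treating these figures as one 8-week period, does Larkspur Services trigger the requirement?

Total taxable turnover: €5,539 + €15,531 + €20,171 + €17,876 + €59,161 + €57,776 + €50,436 + €27,657 = €254,147 (≤ €270,000).
Total number of invoices issued: 159 + 202 + 278 + 67 + 104 + 106 + 234 + 234 = 1,384 (> 1,300).
The test is 'and': the rule requires both, and at least one is not exceeded.

No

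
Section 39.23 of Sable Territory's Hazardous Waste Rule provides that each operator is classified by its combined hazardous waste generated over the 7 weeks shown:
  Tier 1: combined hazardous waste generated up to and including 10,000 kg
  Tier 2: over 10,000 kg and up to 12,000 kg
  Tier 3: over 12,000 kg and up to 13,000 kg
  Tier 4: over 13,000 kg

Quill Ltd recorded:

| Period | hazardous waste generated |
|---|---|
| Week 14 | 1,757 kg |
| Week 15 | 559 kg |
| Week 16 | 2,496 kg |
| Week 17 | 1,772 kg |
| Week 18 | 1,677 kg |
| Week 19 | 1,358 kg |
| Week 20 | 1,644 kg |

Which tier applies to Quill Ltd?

Tier 2

Combined hazardous waste generated: 1,757 kg + 559 kg + 2,496 kg + 1,772 kg + 1,677 kg + 1,358 kg + 1,644 kg = 11,263 kg.
10,000 kg < 11,263 kg ≤ 12,000 kg, so Tier 2 applies.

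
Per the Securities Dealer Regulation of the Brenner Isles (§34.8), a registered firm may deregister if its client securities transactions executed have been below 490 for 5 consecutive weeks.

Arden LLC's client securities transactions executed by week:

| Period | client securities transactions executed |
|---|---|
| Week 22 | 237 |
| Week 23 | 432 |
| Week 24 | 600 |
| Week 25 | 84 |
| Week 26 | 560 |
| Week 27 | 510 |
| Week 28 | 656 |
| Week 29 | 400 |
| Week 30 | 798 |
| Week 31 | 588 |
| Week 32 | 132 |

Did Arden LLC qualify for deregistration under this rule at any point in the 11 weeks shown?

Weeks below 490: Week 22, Week 23, Week 25, Week 29, Week 32.
Longest run of consecutive weeks below the threshold: 2.
2 < 5, so Arden LLC never became eligible.

No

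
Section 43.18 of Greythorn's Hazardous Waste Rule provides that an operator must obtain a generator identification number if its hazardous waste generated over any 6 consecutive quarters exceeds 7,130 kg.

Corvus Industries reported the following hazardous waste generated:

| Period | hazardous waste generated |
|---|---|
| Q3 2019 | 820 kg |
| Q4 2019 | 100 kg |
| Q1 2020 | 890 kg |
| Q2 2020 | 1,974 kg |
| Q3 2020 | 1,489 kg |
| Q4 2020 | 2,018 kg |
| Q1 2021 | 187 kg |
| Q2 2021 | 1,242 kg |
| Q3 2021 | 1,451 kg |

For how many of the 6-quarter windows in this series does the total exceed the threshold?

Q3 2019–Q4 2020: 820 kg + 100 kg + 890 kg + 1,974 kg + 1,489 kg + 2,018 kg = 7,291 kg (over)
Q4 2019–Q1 2021: 100 kg + 890 kg + 1,974 kg + 1,489 kg + 2,018 kg + 187 kg = 6,658 kg (under)
Q1 2020–Q2 2021: 890 kg + 1,974 kg + 1,489 kg + 2,018 kg + 187 kg + 1,242 kg = 7,800 kg (over)
Q2 2020–Q3 2021: 1,974 kg + 1,489 kg + 2,018 kg + 187 kg + 1,242 kg + 1,451 kg = 8,361 kg (over)
3 windows exceed the threshold.

3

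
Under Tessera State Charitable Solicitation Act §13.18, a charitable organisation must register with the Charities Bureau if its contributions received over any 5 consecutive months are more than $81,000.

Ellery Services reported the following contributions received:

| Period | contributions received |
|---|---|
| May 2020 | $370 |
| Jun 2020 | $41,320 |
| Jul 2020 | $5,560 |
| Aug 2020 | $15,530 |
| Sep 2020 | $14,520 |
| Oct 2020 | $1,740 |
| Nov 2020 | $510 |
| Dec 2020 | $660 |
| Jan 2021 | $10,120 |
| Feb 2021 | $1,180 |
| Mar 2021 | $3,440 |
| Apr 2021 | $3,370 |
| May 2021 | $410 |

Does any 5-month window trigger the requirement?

May 2020–Sep 2020: $370 + $41,320 + $5,560 + $15,530 + $14,520 = $77,300 (under)
Jun 2020–Oct 2020: $41,320 + $5,560 + $15,530 + $14,520 + $1,740 = $78,670 (under)
Jul 2020–Nov 2020: $5,560 + $15,530 + $14,520 + $1,740 + $510 = $37,860 (under)
Aug 2020–Dec 2020: $15,530 + $14,520 + $1,740 + $510 + $660 = $32,960 (under)
Sep 2020–Jan 2021: $14,520 + $1,740 + $510 + $660 + $10,120 = $27,550 (under)
Oct 2020–Feb 2021: $1,740 + $510 + $660 + $10,120 + $1,180 = $14,210 (under)
Nov 2020–Mar 2021: $510 + $660 + $10,120 + $1,180 + $3,440 = $15,910 (under)
Dec 2020–Apr 2021: $660 + $10,120 + $1,180 + $3,440 + $3,370 = $18,770 (under)
Jan 2021–May 2021: $10,120 + $1,180 + $3,440 + $3,370 + $410 = $18,520 (under)
No window exceeds $81,000.

No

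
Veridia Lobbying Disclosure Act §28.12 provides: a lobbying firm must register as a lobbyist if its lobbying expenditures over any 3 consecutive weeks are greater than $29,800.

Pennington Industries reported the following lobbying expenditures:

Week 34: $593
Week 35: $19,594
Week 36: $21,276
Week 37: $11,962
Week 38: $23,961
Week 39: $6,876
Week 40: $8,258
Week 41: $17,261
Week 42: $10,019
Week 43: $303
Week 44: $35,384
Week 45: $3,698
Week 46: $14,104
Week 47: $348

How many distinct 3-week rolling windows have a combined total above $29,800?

Week 34–Week 36: $593 + $19,594 + $21,276 = $41,463 (over)
Week 35–Week 37: $19,594 + $21,276 + $11,962 = $52,832 (over)
Week 36–Week 38: $21,276 + $11,962 + $23,961 = $57,199 (over)
Week 37–Week 39: $11,962 + $23,961 + $6,876 = $42,799 (over)
Week 38–Week 40: $23,961 + $6,876 + $8,258 = $39,095 (over)
Week 39–Week 41: $6,876 + $8,258 + $17,261 = $32,395 (over)
Week 40–Week 42: $8,258 + $17,261 + $10,019 = $35,538 (over)
Week 41–Week 43: $17,261 + $10,019 + $303 = $27,583 (under)
Week 42–Week 44: $10,019 + $303 + $35,384 = $45,706 (over)
Week 43–Week 45: $303 + $35,384 + $3,698 = $39,385 (over)
Week 44–Week 46: $35,384 + $3,698 + $14,104 = $53,186 (over)
Week 45–Week 47: $3,698 + $14,104 + $348 = $18,150 (under)
10 windows exceed the threshold.

10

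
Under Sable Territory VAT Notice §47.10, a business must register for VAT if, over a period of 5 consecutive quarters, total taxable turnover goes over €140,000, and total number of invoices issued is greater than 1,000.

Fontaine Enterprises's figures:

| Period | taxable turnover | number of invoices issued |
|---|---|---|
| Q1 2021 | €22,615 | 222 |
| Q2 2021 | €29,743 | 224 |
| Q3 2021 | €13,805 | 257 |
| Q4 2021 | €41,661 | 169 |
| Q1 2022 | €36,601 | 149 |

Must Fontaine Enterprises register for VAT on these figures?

Yes

Total taxable turnover: €22,615 + €29,743 + €13,805 + €41,661 + €36,601 = €144,425 (> €140,000).
Total number of invoices issued: 222 + 224 + 257 + 169 + 149 = 1,021 (> 1,000).
The test is 'and': both thresholds are exceeded.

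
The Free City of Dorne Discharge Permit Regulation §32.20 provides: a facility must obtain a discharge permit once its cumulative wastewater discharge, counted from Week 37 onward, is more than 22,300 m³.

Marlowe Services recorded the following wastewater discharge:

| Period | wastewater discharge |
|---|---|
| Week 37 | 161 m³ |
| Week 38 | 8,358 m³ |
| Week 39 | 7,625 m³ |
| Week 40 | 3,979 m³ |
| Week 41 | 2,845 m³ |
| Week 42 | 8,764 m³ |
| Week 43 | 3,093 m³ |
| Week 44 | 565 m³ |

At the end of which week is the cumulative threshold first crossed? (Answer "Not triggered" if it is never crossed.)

Week 41

Through Week 37: 161 m³
Through Week 38: 8,519 m³
Through Week 39: 16,144 m³
Through Week 40: 20,123 m³
Through Week 41: 22,968 m³ ← exceeds threshold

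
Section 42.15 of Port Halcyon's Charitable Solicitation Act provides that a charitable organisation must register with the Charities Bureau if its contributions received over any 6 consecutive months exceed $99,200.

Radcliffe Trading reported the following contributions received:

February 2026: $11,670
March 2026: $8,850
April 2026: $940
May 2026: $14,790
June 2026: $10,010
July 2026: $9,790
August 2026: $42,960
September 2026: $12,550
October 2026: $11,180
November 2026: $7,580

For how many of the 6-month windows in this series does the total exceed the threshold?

1

February 2026–July 2026: $11,670 + $8,850 + $940 + $14,790 + $10,010 + $9,790 = $56,050 (under)
March 2026–August 2026: $8,850 + $940 + $14,790 + $10,010 + $9,790 + $42,960 = $87,340 (under)
April 2026–September 2026: $940 + $14,790 + $10,010 + $9,790 + $42,960 + $12,550 = $91,040 (under)
May 2026–October 2026: $14,790 + $10,010 + $9,790 + $42,960 + $12,550 + $11,180 = $101,280 (over)
June 2026–November 2026: $10,010 + $9,790 + $42,960 + $12,550 + $11,180 + $7,580 = $94,070 (under)
1 window exceeds the threshold.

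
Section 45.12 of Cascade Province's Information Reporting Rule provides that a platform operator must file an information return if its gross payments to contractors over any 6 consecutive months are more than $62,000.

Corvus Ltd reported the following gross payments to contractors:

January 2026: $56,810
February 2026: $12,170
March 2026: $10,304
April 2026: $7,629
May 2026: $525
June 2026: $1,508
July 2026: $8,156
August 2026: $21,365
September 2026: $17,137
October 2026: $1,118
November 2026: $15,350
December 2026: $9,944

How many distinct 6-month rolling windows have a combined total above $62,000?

January 2026–June 2026: $56,810 + $12,170 + $10,304 + $7,629 + $525 + $1,508 = $88,946 (over)
February 2026–July 2026: $12,170 + $10,304 + $7,629 + $525 + $1,508 + $8,156 = $40,292 (under)
March 2026–August 2026: $10,304 + $7,629 + $525 + $1,508 + $8,156 + $21,365 = $49,487 (under)
April 2026–September 2026: $7,629 + $525 + $1,508 + $8,156 + $21,365 + $17,137 = $56,320 (under)
May 2026–October 2026: $525 + $1,508 + $8,156 + $21,365 + $17,137 + $1,118 = $49,809 (under)
June 2026–November 2026: $1,508 + $8,156 + $21,365 + $17,137 + $1,118 + $15,350 = $64,634 (over)
July 2026–December 2026: $8,156 + $21,365 + $17,137 + $1,118 + $15,350 + $9,944 = $73,070 (over)
3 windows exceed the threshold.

3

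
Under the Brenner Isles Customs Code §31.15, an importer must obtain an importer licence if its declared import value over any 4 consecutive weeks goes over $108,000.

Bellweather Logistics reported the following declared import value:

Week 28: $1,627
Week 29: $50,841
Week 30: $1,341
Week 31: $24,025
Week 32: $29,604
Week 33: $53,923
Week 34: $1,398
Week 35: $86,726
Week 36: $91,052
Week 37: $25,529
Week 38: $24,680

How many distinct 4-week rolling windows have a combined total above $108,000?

6

Week 28–Week 31: $1,627 + $50,841 + $1,341 + $24,025 = $77,834 (under)
Week 29–Week 32: $50,841 + $1,341 + $24,025 + $29,604 = $105,811 (under)
Week 30–Week 33: $1,341 + $24,025 + $29,604 + $53,923 = $108,893 (over)
Week 31–Week 34: $24,025 + $29,604 + $53,923 + $1,398 = $108,950 (over)
Week 32–Week 35: $29,604 + $53,923 + $1,398 + $86,726 = $171,651 (over)
Week 33–Week 36: $53,923 + $1,398 + $86,726 + $91,052 = $233,099 (over)
Week 34–Week 37: $1,398 + $86,726 + $91,052 + $25,529 = $204,705 (over)
Week 35–Week 38: $86,726 + $91,052 + $25,529 + $24,680 = $227,987 (over)
6 windows exceed the threshold.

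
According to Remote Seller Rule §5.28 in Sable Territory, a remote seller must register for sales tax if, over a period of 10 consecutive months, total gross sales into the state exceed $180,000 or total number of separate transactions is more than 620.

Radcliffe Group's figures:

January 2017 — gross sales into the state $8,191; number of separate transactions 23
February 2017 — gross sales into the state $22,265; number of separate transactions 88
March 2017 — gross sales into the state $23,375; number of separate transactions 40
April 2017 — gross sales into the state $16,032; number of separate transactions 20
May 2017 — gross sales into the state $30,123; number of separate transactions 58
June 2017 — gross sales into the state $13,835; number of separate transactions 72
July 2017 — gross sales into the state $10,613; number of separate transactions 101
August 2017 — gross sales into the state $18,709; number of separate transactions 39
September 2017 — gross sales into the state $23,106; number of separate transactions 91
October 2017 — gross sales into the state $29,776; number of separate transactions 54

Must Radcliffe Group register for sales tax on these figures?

Yes

Total gross sales into the state: $8,191 + $22,265 + $23,375 + $16,032 + $30,123 + $13,835 + $10,613 + $18,709 + $23,106 + $29,776 = $196,025 (> $180,000).
Total number of separate transactions: 23 + 88 + 40 + 20 + 58 + 72 + 101 + 39 + 91 + 54 = 586 (≤ 620).
The test is 'or': at least one threshold is exceeded.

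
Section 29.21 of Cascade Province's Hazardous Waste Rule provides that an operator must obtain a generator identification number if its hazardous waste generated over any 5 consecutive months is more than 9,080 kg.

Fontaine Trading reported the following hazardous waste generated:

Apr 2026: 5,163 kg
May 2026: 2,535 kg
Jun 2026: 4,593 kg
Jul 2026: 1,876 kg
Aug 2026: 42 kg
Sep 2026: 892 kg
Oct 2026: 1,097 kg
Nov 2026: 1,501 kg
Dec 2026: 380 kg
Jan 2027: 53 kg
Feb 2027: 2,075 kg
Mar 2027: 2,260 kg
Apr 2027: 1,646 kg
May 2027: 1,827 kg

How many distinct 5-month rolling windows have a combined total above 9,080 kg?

Apr 2026–Aug 2026: 5,163 kg + 2,535 kg + 4,593 kg + 1,876 kg + 42 kg = 14,209 kg (over)
May 2026–Sep 2026: 2,535 kg + 4,593 kg + 1,876 kg + 42 kg + 892 kg = 9,938 kg (over)
Jun 2026–Oct 2026: 4,593 kg + 1,876 kg + 42 kg + 892 kg + 1,097 kg = 8,500 kg (under)
Jul 2026–Nov 2026: 1,876 kg + 42 kg + 892 kg + 1,097 kg + 1,501 kg = 5,408 kg (under)
Aug 2026–Dec 2026: 42 kg + 892 kg + 1,097 kg + 1,501 kg + 380 kg = 3,912 kg (under)
Sep 2026–Jan 2027: 892 kg + 1,097 kg + 1,501 kg + 380 kg + 53 kg = 3,923 kg (under)
Oct 2026–Feb 2027: 1,097 kg + 1,501 kg + 380 kg + 53 kg + 2,075 kg = 5,106 kg (under)
Nov 2026–Mar 2027: 1,501 kg + 380 kg + 53 kg + 2,075 kg + 2,260 kg = 6,269 kg (under)
Dec 2026–Apr 2027: 380 kg + 53 kg + 2,075 kg + 2,260 kg + 1,646 kg = 6,414 kg (under)
Jan 2027–May 2027: 53 kg + 2,075 kg + 2,260 kg + 1,646 kg + 1,827 kg = 7,861 kg (under)
2 windows exceed the threshold.

2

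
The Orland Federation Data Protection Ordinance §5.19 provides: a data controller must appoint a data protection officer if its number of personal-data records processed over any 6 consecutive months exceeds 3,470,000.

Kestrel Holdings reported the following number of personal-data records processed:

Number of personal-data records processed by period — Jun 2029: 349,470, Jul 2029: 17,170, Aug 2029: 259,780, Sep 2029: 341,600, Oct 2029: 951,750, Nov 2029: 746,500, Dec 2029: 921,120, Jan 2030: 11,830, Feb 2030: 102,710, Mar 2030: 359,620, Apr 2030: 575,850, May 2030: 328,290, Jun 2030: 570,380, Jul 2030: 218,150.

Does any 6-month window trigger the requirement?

Jun 2029–Nov 2029: 349,470 + 17,170 + 259,780 + 341,600 + 951,750 + 746,500 = 2,666,270 (under)
Jul 2029–Dec 2029: 17,170 + 259,780 + 341,600 + 951,750 + 746,500 + 921,120 = 3,237,920 (under)
Aug 2029–Jan 2030: 259,780 + 341,600 + 951,750 + 746,500 + 921,120 + 11,830 = 3,232,580 (under)
Sep 2029–Feb 2030: 341,600 + 951,750 + 746,500 + 921,120 + 11,830 + 102,710 = 3,075,510 (under)
Oct 2029–Mar 2030: 951,750 + 746,500 + 921,120 + 11,830 + 102,710 + 359,620 = 3,093,530 (under)
Nov 2029–Apr 2030: 746,500 + 921,120 + 11,830 + 102,710 + 359,620 + 575,850 = 2,717,630 (under)
Dec 2029–May 2030: 921,120 + 11,830 + 102,710 + 359,620 + 575,850 + 328,290 = 2,299,420 (under)
Jan 2030–Jun 2030: 11,830 + 102,710 + 359,620 + 575,850 + 328,290 + 570,380 = 1,948,680 (under)
Feb 2030–Jul 2030: 102,710 + 359,620 + 575,850 + 328,290 + 570,380 + 218,150 = 2,155,000 (under)
No window exceeds 3,470,000.

No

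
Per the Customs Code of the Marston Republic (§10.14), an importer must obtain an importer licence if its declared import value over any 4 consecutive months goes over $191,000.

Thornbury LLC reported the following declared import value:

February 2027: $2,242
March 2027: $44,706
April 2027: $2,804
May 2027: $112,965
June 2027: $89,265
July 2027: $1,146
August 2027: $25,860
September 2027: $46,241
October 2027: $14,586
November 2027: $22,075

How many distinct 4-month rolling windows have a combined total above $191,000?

3

February 2027–May 2027: $2,242 + $44,706 + $2,804 + $112,965 = $162,717 (under)
March 2027–June 2027: $44,706 + $2,804 + $112,965 + $89,265 = $249,740 (over)
April 2027–July 2027: $2,804 + $112,965 + $89,265 + $1,146 = $206,180 (over)
May 2027–August 2027: $112,965 + $89,265 + $1,146 + $25,860 = $229,236 (over)
June 2027–September 2027: $89,265 + $1,146 + $25,860 + $46,241 = $162,512 (under)
July 2027–October 2027: $1,146 + $25,860 + $46,241 + $14,586 = $87,833 (under)
August 2027–November 2027: $25,860 + $46,241 + $14,586 + $22,075 = $108,762 (under)
3 windows exceed the threshold.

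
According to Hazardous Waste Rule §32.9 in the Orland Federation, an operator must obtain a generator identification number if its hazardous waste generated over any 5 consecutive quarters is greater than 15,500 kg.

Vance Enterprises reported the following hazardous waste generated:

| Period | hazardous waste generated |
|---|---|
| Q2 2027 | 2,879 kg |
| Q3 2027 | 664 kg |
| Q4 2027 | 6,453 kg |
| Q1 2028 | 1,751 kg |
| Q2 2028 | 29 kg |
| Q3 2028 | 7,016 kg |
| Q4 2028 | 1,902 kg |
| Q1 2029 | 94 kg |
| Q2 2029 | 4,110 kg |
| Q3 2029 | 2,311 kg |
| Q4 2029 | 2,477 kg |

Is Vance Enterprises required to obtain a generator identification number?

Yes

Q2 2027–Q2 2028: 2,879 kg + 664 kg + 6,453 kg + 1,751 kg + 29 kg = 11,776 kg (under)
Q3 2027–Q3 2028: 664 kg + 6,453 kg + 1,751 kg + 29 kg + 7,016 kg = 15,913 kg (over)
Q4 2027–Q4 2028: 6,453 kg + 1,751 kg + 29 kg + 7,016 kg + 1,902 kg = 17,151 kg (over)
Q1 2028–Q1 2029: 1,751 kg + 29 kg + 7,016 kg + 1,902 kg + 94 kg = 10,792 kg (under)
Q2 2028–Q2 2029: 29 kg + 7,016 kg + 1,902 kg + 94 kg + 4,110 kg = 13,151 kg (under)
Q3 2028–Q3 2029: 7,016 kg + 1,902 kg + 94 kg + 4,110 kg + 2,311 kg = 15,433 kg (under)
Q4 2028–Q4 2029: 1,902 kg + 94 kg + 4,110 kg + 2,311 kg + 2,477 kg = 10,894 kg (under)
At least one window exceeds 15,500 kg.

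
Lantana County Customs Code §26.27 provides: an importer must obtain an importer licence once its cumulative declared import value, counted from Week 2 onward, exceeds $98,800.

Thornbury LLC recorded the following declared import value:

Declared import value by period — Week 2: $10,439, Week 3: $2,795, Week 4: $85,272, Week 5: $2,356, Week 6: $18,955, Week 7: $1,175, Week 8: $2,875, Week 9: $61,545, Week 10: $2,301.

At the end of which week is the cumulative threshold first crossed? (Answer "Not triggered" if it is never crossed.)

Week 5

Through Week 2: $10,439
Through Week 3: $13,234
Through Week 4: $98,506
Through Week 5: $100,862 ← exceeds threshold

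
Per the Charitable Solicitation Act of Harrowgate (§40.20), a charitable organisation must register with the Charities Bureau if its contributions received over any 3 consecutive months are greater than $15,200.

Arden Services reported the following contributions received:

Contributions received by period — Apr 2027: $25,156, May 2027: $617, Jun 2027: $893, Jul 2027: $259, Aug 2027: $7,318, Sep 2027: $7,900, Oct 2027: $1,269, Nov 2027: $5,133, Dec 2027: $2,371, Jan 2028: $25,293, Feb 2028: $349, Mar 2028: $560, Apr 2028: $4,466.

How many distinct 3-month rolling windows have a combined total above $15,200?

Apr 2027–Jun 2027: $25,156 + $617 + $893 = $26,666 (over)
May 2027–Jul 2027: $617 + $893 + $259 = $1,769 (under)
Jun 2027–Aug 2027: $893 + $259 + $7,318 = $8,470 (under)
Jul 2027–Sep 2027: $259 + $7,318 + $7,900 = $15,477 (over)
Aug 2027–Oct 2027: $7,318 + $7,900 + $1,269 = $16,487 (over)
Sep 2027–Nov 2027: $7,900 + $1,269 + $5,133 = $14,302 (under)
Oct 2027–Dec 2027: $1,269 + $5,133 + $2,371 = $8,773 (under)
Nov 2027–Jan 2028: $5,133 + $2,371 + $25,293 = $32,797 (over)
Dec 2027–Feb 2028: $2,371 + $25,293 + $349 = $28,013 (over)
Jan 2028–Mar 2028: $25,293 + $349 + $560 = $26,202 (over)
Feb 2028–Apr 2028: $349 + $560 + $4,466 = $5,375 (under)
6 windows exceed the threshold.

6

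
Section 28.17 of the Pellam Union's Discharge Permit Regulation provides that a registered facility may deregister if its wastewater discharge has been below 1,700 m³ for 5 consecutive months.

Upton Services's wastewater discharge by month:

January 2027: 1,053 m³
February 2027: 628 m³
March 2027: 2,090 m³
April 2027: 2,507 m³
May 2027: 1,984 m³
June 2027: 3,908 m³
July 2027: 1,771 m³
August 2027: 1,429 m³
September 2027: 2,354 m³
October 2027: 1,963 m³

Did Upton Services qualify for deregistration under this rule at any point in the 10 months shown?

No

Months below 1,700 m³: January 2027, February 2027, August 2027.
Longest run of consecutive months below the threshold: 2.
2 < 5, so Upton Services never became eligible.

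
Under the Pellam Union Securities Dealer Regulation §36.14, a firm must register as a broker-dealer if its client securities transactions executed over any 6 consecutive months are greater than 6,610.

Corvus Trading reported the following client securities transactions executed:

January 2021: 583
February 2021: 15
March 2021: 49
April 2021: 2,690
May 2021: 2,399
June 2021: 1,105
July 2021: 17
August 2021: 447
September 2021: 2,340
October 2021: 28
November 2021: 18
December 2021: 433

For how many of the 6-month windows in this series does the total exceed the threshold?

January 2021–June 2021: 583 + 15 + 49 + 2,690 + 2,399 + 1,105 = 6,841 (over)
February 2021–July 2021: 15 + 49 + 2,690 + 2,399 + 1,105 + 17 = 6,275 (under)
March 2021–August 2021: 49 + 2,690 + 2,399 + 1,105 + 17 + 447 = 6,707 (over)
April 2021–September 2021: 2,690 + 2,399 + 1,105 + 17 + 447 + 2,340 = 8,998 (over)
May 2021–October 2021: 2,399 + 1,105 + 17 + 447 + 2,340 + 28 = 6,336 (under)
June 2021–November 2021: 1,105 + 17 + 447 + 2,340 + 28 + 18 = 3,955 (under)
July 2021–December 2021: 17 + 447 + 2,340 + 28 + 18 + 433 = 3,283 (under)
3 windows exceed the threshold.

3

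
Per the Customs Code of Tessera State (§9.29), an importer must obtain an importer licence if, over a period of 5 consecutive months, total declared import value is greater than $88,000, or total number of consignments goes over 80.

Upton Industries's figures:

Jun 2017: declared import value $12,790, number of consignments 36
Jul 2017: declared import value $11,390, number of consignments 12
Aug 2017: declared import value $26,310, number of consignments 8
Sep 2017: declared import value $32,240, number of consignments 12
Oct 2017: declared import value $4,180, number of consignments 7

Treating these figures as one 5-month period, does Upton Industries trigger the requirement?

No

Total declared import value: $12,790 + $11,390 + $26,310 + $32,240 + $4,180 = $86,910 (≤ $88,000).
Total number of consignments: 36 + 12 + 8 + 12 + 7 = 75 (≤ 80).
The test is 'or': neither threshold is exceeded.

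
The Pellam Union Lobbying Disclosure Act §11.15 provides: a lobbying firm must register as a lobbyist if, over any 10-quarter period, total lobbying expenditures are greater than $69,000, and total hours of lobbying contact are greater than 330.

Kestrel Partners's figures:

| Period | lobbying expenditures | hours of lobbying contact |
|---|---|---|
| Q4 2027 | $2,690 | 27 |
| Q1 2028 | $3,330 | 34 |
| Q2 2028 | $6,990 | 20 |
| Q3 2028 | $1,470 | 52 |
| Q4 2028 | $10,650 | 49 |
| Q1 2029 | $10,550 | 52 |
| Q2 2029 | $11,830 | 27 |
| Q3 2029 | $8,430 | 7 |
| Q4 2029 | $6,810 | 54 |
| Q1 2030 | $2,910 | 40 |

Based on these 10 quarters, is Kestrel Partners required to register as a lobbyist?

No

Total lobbying expenditures: $2,690 + $3,330 + $6,990 + $1,470 + $10,650 + $10,550 + $11,830 + $8,430 + $6,810 + $2,910 = $65,660 (≤ $69,000).
Total hours of lobbying contact: 27 + 34 + 20 + 52 + 49 + 52 + 27 + 7 + 54 + 40 = 362 (> 330).
The test is 'and': the rule requires both, and at least one is not exceeded.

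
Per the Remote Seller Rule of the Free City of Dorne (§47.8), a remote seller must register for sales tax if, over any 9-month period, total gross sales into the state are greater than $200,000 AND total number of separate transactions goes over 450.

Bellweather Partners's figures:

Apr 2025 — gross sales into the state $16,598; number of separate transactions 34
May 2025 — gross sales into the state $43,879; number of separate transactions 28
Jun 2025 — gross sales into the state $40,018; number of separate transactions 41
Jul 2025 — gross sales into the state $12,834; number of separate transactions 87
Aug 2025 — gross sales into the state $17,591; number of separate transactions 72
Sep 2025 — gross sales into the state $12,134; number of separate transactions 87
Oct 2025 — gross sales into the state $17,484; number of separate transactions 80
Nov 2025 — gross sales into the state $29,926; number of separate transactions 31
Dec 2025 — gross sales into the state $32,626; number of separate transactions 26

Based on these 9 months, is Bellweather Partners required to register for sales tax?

Yes

Total gross sales into the state: $16,598 + $43,879 + $40,018 + $12,834 + $17,591 + $12,134 + $17,484 + $29,926 + $32,626 = $223,090 (> $200,000).
Total number of separate transactions: 34 + 28 + 41 + 87 + 72 + 87 + 80 + 31 + 26 = 486 (> 450).
The test is 'and': both thresholds are exceeded.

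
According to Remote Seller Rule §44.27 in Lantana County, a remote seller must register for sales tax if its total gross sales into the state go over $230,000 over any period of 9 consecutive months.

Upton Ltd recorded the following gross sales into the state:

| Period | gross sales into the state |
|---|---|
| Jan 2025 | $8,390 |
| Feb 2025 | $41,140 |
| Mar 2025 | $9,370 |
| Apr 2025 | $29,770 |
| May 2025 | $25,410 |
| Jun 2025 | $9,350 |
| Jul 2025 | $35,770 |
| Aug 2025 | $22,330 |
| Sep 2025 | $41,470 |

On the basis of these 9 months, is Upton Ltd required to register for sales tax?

Total gross sales into the state: $8,390 + $41,140 + $9,370 + $29,770 + $25,410 + $9,350 + $35,770 + $22,330 + $41,470 = $223,000.
$223,000 ≤ $230,000, so the threshold is not exceeded.

No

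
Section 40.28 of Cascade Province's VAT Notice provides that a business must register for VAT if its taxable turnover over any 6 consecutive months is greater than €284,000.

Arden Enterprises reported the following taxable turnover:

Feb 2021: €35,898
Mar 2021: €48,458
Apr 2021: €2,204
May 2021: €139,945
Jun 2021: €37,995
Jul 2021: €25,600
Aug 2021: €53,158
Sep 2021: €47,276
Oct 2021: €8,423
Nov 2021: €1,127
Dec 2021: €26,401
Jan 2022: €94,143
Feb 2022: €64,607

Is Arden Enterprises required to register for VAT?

Feb 2021–Jul 2021: €35,898 + €48,458 + €2,204 + €139,945 + €37,995 + €25,600 = €290,100 (over)
Mar 2021–Aug 2021: €48,458 + €2,204 + €139,945 + €37,995 + €25,600 + €53,158 = €307,360 (over)
Apr 2021–Sep 2021: €2,204 + €139,945 + €37,995 + €25,600 + €53,158 + €47,276 = €306,178 (over)
May 2021–Oct 2021: €139,945 + €37,995 + €25,600 + €53,158 + €47,276 + €8,423 = €312,397 (over)
Jun 2021–Nov 2021: €37,995 + €25,600 + €53,158 + €47,276 + €8,423 + €1,127 = €173,579 (under)
Jul 2021–Dec 2021: €25,600 + €53,158 + €47,276 + €8,423 + €1,127 + €26,401 = €161,985 (under)
Aug 2021–Jan 2022: €53,158 + €47,276 + €8,423 + €1,127 + €26,401 + €94,143 = €230,528 (under)
Sep 2021–Feb 2022: €47,276 + €8,423 + €1,127 + €26,401 + €94,143 + €64,607 = €241,977 (under)
At least one window exceeds €284,000.

Yes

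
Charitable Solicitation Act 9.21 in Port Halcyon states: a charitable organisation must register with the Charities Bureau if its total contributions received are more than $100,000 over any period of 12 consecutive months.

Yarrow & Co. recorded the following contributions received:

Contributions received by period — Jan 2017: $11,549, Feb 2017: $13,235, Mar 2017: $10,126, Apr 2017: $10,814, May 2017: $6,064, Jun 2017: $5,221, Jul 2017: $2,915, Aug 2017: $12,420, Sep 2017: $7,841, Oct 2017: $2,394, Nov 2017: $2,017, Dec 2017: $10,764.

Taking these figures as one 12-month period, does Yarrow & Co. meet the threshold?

No

Total contributions received: $11,549 + $13,235 + $10,126 + $10,814 + $6,064 + $5,221 + $2,915 + $12,420 + $7,841 + $2,394 + $2,017 + $10,764 = $95,360.
$95,360 ≤ $100,000, so the threshold is not exceeded.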